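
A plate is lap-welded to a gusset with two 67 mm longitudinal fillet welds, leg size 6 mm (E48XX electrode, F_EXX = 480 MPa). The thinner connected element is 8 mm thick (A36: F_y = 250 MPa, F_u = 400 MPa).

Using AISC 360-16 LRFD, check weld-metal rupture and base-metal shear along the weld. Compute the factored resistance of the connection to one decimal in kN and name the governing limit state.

122.8 kN (weld metal governs)

Weld metal: throat = 0.707×6 = 4.242 mm, L = 2×67 = 134 mm. φR_n = 0.75 × 0.6 × 480 × 4.242 × 134 = 122.8 kN.
Base metal shear (8 mm plate): yield φR_n = 1.0×0.6×250×8×134 = 160.8 kN; rupture φR_n = 0.75×0.6×400×8×134 = 193.0 kN; take 160.8 kN (yield).
Governing: min(122.8, 160.8) = 122.8 kN → weld metal.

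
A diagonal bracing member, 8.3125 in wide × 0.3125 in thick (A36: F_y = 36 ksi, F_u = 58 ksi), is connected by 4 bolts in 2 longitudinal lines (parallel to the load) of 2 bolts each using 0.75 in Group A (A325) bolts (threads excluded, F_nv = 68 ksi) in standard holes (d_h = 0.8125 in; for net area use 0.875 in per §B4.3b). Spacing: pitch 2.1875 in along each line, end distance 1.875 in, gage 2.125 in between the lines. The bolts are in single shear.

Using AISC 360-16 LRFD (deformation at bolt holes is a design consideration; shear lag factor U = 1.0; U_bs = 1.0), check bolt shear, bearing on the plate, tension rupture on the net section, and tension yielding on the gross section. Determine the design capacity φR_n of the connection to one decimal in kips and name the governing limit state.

84.2 kips (gross-section yield governs)

Bolt shear: A_b = π(0.75)²/4 = 0.44179 in². φR_n = 0.75 × 68 × 0.44179 × 4 × 1 = 90.1 kips.
Bearing (0.3125 in plate, F_u = 58 ksi): end bolts L_c = 1.875 − 0.8125/2 = 1.46875, R_n = min(1.2×1.46875×0.3125×58, 2.4×0.75×0.3125×58) = 31.945 kips/bolt; interior L_c = 2.1875 − 0.8125 = 1.375, R_n = 29.906 kips/bolt. φR_n = 0.75 × (2×31.945 + 2×29.906) = 92.8 kips.
Tension rupture (net): A_n = (8.3125 − 2×0.875)×0.3125 = 2.0508 in² (U = 1.0, A_e = A_n). φR_n = 0.75 × 58 × 2.0508 = 89.2 kips.
Tension yield (gross): A_g = 8.3125×0.3125 = 2.5977 in². φR_n = 0.90 × 36 × 2.5977 = 84.2 kips.
Governing: min(90.1, 92.8, 89.2, 84.2) = 84.2 kips → gross-section yield.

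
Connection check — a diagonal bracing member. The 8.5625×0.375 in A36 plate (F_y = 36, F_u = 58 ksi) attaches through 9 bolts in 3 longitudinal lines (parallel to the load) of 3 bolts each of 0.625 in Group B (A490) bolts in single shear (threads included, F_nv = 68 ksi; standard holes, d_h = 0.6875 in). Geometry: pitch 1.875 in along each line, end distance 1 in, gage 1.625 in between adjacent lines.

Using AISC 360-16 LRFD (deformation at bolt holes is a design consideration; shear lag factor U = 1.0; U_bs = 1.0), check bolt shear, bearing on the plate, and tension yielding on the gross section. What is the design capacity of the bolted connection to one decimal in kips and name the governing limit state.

104.0 kips (gross-section yield governs)

Bolt shear: A_b = π(0.625)²/4 = 0.3068 in². φR_n = 0.75 × 68 × 0.3068 × 9 × 1 = 140.8 kips.
Bearing (0.375 in plate, F_u = 58 ksi): end bolts L_c = 1 − 0.6875/2 = 0.65625, R_n = min(1.2×0.65625×0.375×58, 2.4×0.625×0.375×58) = 17.128 kips/bolt; interior L_c = 1.875 − 0.6875 = 1.1875, R_n = 30.994 kips/bolt. φR_n = 0.75 × (3×17.128 + 6×30.994) = 178.0 kips.
Tension yield (gross): A_g = 8.5625×0.375 = 3.2109 in². φR_n = 0.90 × 36 × 3.2109 = 104.0 kips.
Governing: min(140.8, 178.0, 104.0) = 104.0 kips → gross-section yield.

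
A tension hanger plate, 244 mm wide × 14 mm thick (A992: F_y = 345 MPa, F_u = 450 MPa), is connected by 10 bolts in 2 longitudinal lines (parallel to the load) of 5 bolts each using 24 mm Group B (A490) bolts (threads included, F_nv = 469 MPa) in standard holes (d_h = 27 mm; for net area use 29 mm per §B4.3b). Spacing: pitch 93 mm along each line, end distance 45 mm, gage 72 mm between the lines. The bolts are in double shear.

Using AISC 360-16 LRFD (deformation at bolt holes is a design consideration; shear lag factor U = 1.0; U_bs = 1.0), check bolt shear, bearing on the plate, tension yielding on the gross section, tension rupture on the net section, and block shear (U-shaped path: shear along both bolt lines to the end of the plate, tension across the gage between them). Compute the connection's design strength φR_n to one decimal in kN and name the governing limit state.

878.9 kN (net-section rupture governs)

Bolt shear: A_b = π(24)²/4 = 452.39 mm². φR_n = 0.75 × 469 × 452.39 × 10 × 2 = 3182.6 kN.
Bearing (14 mm plate, F_u = 450 MPa): end bolts L_c = 45 − 27/2 = 31.5, R_n = min(1.2×31.5×14×450, 2.4×24×14×450) = 238.14 kN/bolt; interior L_c = 93 − 27 = 66, R_n = 362.88 kN/bolt. φR_n = 0.75 × (2×238.14 + 8×362.88) = 2534.5 kN.
Tension yield (gross): A_g = 244×14 = 3416 mm². φR_n = 0.90 × 345 × 3416 = 1060.7 kN.
Tension rupture (net): A_n = (244 − 2×29)×14 = 2604 mm² (U = 1.0, A_e = A_n). φR_n = 0.75 × 450 × 2604 = 878.9 kN.
Block shear: shear path 2×[45+4×93] = 2×417 mm, A_gv = 11676, A_nv = 2×(417 − 4.5×29)×14 = 8022 mm²; tension across gage: (72 − 1×29)×14 = 602 mm². R_n = min(0.6×450×8022, 0.6×345×11676) + 1.0×450×602 = min(2165.9, 2416.9) + 270.9 = 2436.8 kN. φR_n = 0.75 × 2436.8 = 1827.6 kN.
Governing: min(3182.6, 2534.5, 1060.7, 878.9, 1827.6) = 878.9 kN → net-section rupture.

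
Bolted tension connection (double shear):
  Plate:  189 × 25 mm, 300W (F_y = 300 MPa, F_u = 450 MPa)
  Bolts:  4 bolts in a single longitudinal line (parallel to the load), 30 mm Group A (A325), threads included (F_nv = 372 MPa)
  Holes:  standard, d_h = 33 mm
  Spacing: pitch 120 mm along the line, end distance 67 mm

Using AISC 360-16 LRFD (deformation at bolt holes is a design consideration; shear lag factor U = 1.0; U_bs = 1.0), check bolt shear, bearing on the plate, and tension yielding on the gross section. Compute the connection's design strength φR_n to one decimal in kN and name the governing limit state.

1275.8 kN (gross-section yield governs)

Bolt shear: A_b = π(30)²/4 = 706.86 mm². φR_n = 0.75 × 372 × 706.86 × 4 × 2 = 1577.7 kN.
Bearing (25 mm plate, F_u = 450 MPa): end bolts L_c = 67 − 33/2 = 50.5, R_n = min(1.2×50.5×25×450, 2.4×30×25×450) = 681.75 kN/bolt; interior L_c = 120 − 33 = 87, R_n = 810 kN/bolt. φR_n = 0.75 × (1×681.75 + 3×810) = 2333.8 kN.
Tension yield (gross): A_g = 189×25 = 4725 mm². φR_n = 0.90 × 300 × 4725 = 1275.8 kN.
Governing: min(1577.7, 2333.8, 1275.8) = 1275.8 kN → gross-section yield.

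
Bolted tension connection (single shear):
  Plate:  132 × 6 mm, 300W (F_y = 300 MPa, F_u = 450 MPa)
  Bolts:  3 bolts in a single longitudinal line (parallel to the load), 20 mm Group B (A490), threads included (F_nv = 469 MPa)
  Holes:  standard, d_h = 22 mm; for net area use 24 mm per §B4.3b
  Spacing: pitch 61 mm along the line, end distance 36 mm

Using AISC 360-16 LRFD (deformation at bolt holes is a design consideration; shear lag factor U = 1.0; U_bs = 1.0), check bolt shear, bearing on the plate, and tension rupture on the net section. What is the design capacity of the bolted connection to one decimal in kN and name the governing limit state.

Bolt shear: A_b = π(20)²/4 = 314.16 mm². φR_n = 0.75 × 469 × 314.16 × 3 × 1 = 331.5 kN.
Bearing (6 mm plate, F_u = 450 MPa): end bolts L_c = 36 − 22/2 = 25, R_n = min(1.2×25×6×450, 2.4×20×6×450) = 81 kN/bolt; interior L_c = 61 − 22 = 39, R_n = 126.36 kN/bolt. φR_n = 0.75 × (1×81 + 2×126.36) = 250.3 kN.
Tension rupture (net): A_n = (132 − 1×24)×6 = 648 mm² (U = 1.0, A_e = A_n). φR_n = 0.75 × 450 × 648 = 218.7 kN.
Governing: min(331.5, 250.3, 218.7) = 218.7 kN → net-section rupture.

218.7 kN (net-section rupture governs)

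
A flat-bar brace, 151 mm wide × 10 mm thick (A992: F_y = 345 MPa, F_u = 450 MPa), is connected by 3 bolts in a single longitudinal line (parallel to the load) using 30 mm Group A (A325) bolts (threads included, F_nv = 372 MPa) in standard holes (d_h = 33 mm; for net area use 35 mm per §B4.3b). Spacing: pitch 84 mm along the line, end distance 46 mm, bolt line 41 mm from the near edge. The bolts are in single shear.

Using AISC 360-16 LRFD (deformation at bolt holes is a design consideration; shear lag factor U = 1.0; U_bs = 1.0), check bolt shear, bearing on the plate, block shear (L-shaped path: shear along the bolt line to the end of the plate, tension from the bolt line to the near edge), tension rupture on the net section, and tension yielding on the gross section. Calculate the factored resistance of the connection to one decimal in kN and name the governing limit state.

Bolt shear: A_b = π(30)²/4 = 706.86 mm². φR_n = 0.75 × 372 × 706.86 × 3 × 1 = 591.6 kN.
Bearing (10 mm plate, F_u = 450 MPa): end bolts L_c = 46 − 33/2 = 29.5, R_n = min(1.2×29.5×10×450, 2.4×30×10×450) = 159.3 kN/bolt; interior L_c = 84 − 33 = 51, R_n = 275.4 kN/bolt. φR_n = 0.75 × (1×159.3 + 2×275.4) = 532.6 kN.
Block shear: shear path 1×[46+2×84] = 1×214 mm, A_gv = 2140, A_nv = 1×(214 − 2.5×35)×10 = 1265 mm²; tension to near edge: (41 − 0.5×35)×10 = 235 mm². R_n = min(0.6×450×1265, 0.6×345×2140) + 1.0×450×235 = min(341.55, 442.98) + 105.75 = 447.3 kN. φR_n = 0.75 × 447.3 = 335.5 kN.
Tension rupture (net): A_n = (151 − 1×35)×10 = 1160 mm² (U = 1.0, A_e = A_n). φR_n = 0.75 × 450 × 1160 = 391.5 kN.
Tension yield (gross): A_g = 151×10 = 1510 mm². φR_n = 0.90 × 345 × 1510 = 468.9 kN.
Governing: min(591.6, 532.6, 335.5, 391.5, 468.9) = 335.5 kN → block shear.

335.5 kN (block shear governs)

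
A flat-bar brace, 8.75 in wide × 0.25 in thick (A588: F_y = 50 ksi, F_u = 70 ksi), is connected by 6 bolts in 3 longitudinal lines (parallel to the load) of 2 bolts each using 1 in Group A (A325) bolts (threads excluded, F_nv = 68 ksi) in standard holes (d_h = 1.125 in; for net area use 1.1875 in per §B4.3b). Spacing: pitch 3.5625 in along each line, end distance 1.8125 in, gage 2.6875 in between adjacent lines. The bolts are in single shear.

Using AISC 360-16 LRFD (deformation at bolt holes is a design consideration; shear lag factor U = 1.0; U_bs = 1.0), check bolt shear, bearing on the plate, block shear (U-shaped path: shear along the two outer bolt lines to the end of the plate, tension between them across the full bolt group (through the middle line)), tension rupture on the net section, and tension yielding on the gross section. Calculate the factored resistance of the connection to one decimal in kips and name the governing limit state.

68.1 kips (net-section rupture governs)

Bolt shear: A_b = π(1)²/4 = 0.7854 in². φR_n = 0.75 × 68 × 0.7854 × 6 × 1 = 240.3 kips.
Bearing (0.25 in plate, F_u = 70 ksi): end bolts L_c = 1.8125 − 1.125/2 = 1.25, R_n = min(1.2×1.25×0.25×70, 2.4×1×0.25×70) = 26.25 kips/bolt; interior L_c = 3.5625 − 1.125 = 2.4375, R_n = 42 kips/bolt. φR_n = 0.75 × (3×26.25 + 3×42) = 153.6 kips.
Block shear: shear path 2×[1.8125+1×3.5625] = 2×5.375 in, A_gv = 2.6875, A_nv = 2×(5.375 − 1.5×1.1875)×0.25 = 1.7969 in²; tension across gage: (5.375 − 2×1.1875)×0.25 = 0.75 in². R_n = min(0.6×70×1.7969, 0.6×50×2.6875) + 1.0×70×0.75 = min(75.47, 80.625) + 52.5 = 127.97 kips. φR_n = 0.75 × 127.97 = 96.0 kips.
Tension rupture (net): A_n = (8.75 − 3×1.1875)×0.25 = 1.2969 in² (U = 1.0, A_e = A_n). φR_n = 0.75 × 70 × 1.2969 = 68.1 kips.
Tension yield (gross): A_g = 8.75×0.25 = 2.1875 in². φR_n = 0.90 × 50 × 2.1875 = 98.4 kips.
Governing: min(240.3, 153.6, 96.0, 68.1, 98.4) = 68.1 kips → net-section rupture.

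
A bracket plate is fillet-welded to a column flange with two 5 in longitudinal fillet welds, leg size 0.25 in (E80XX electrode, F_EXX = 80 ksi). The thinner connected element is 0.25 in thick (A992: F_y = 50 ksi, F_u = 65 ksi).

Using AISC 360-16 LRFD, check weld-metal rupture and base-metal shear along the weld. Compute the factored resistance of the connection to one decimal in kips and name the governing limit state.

Weld metal: throat = 0.707×0.25 = 0.17675 in, L = 2×5 = 10 in. φR_n = 0.75 × 0.6 × 80 × 0.17675 × 10 = 63.6 kips.
Base metal shear (0.25 in plate): yield φR_n = 1.0×0.6×50×0.25×10 = 75.0 kips; rupture φR_n = 0.75×0.6×65×0.25×10 = 73.1 kips; take 73.1 kips (rupture).
Governing: min(63.6, 73.1) = 63.6 kips → weld metal.

63.6 kips (weld metal governs)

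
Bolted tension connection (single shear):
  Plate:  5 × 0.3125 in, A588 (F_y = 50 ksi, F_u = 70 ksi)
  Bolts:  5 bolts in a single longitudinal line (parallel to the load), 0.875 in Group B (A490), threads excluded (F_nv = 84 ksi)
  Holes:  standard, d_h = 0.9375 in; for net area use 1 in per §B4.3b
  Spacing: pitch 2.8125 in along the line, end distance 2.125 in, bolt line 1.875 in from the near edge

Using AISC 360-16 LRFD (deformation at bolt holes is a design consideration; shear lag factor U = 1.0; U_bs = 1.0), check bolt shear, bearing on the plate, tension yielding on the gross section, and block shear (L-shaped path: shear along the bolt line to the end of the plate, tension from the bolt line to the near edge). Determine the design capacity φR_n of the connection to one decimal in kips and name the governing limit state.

Bolt shear: A_b = π(0.875)²/4 = 0.60132 in². φR_n = 0.75 × 84 × 0.60132 × 5 × 1 = 189.4 kips.
Bearing (0.3125 in plate, F_u = 70 ksi): end bolts L_c = 2.125 − 0.9375/2 = 1.65625, R_n = min(1.2×1.65625×0.3125×70, 2.4×0.875×0.3125×70) = 43.477 kips/bolt; interior L_c = 2.8125 − 0.9375 = 1.875, R_n = 45.938 kips/bolt. φR_n = 0.75 × (1×43.477 + 4×45.938) = 170.4 kips.
Tension yield (gross): A_g = 5×0.3125 = 1.5625 in². φR_n = 0.90 × 50 × 1.5625 = 70.3 kips.
Block shear: shear path 1×[2.125+4×2.8125] = 1×13.375 in, A_gv = 4.1797, A_nv = 1×(13.375 − 4.5×1)×0.3125 = 2.7734 in²; tension to near edge: (1.875 − 0.5×1)×0.3125 = 0.42969 in². R_n = min(0.6×70×2.7734, 0.6×50×4.1797) + 1.0×70×0.42969 = min(116.48, 125.39) + 30.078 = 146.56 kips. φR_n = 0.75 × 146.56 = 109.9 kips.
Governing: min(189.4, 170.4, 70.3, 109.9) = 70.3 kips → gross-section yield.

70.3 kips (gross-section yield governs)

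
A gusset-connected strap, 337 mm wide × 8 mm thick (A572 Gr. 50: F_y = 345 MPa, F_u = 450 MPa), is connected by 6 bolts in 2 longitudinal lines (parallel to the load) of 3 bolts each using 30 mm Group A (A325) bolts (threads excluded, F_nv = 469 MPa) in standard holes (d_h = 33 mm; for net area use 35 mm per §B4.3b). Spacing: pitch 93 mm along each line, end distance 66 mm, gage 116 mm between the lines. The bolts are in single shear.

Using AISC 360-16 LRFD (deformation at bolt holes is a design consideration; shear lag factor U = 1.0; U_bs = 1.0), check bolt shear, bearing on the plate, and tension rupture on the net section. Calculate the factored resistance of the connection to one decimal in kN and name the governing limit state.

Bolt shear: A_b = π(30)²/4 = 706.86 mm². φR_n = 0.75 × 469 × 706.86 × 6 × 1 = 1491.8 kN.
Bearing (8 mm plate, F_u = 450 MPa): end bolts L_c = 66 − 33/2 = 49.5, R_n = min(1.2×49.5×8×450, 2.4×30×8×450) = 213.84 kN/bolt; interior L_c = 93 − 33 = 60, R_n = 259.2 kN/bolt. φR_n = 0.75 × (2×213.84 + 4×259.2) = 1098.4 kN.
Tension rupture (net): A_n = (337 − 2×35)×8 = 2136 mm² (U = 1.0, A_e = A_n). φR_n = 0.75 × 450 × 2136 = 720.9 kN.
Governing: min(1491.8, 1098.4, 720.9) = 720.9 kN → net-section rupture.

720.9 kN (net-section rupture governs)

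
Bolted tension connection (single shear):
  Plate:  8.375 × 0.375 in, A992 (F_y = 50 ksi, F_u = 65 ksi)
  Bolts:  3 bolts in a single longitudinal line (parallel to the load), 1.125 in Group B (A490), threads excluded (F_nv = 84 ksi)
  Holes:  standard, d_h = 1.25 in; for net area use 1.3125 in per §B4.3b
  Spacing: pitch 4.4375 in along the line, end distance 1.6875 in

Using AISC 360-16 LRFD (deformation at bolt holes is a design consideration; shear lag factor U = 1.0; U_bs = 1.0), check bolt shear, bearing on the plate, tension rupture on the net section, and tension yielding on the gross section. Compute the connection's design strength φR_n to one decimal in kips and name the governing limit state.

122.0 kips (bearing governs)

Bolt shear: A_b = π(1.125)²/4 = 0.99402 in². φR_n = 0.75 × 84 × 0.99402 × 3 × 1 = 187.9 kips.
Bearing (0.375 in plate, F_u = 65 ksi): end bolts L_c = 1.6875 − 1.25/2 = 1.0625, R_n = min(1.2×1.0625×0.375×65, 2.4×1.125×0.375×65) = 31.078 kips/bolt; interior L_c = 4.4375 − 1.25 = 3.1875, R_n = 65.813 kips/bolt. φR_n = 0.75 × (1×31.078 + 2×65.813) = 122.0 kips.
Tension rupture (net): A_n = (8.375 − 1×1.3125)×0.375 = 2.6484 in² (U = 1.0, A_e = A_n). φR_n = 0.75 × 65 × 2.6484 = 129.1 kips.
Tension yield (gross): A_g = 8.375×0.375 = 3.1406 in². φR_n = 0.90 × 50 × 3.1406 = 141.3 kips.
Governing: min(187.9, 122.0, 129.1, 141.3) = 122.0 kips → bearing.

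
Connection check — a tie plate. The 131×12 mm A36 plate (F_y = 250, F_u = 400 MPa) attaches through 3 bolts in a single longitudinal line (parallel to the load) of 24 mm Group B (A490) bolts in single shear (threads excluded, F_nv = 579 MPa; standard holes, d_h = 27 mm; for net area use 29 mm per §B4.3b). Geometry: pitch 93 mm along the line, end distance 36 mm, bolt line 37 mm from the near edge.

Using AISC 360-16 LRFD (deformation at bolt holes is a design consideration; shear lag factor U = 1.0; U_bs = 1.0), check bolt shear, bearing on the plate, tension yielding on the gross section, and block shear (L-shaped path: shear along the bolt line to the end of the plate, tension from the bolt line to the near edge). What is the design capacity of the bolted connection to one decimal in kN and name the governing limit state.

Bolt shear: A_b = π(24)²/4 = 452.39 mm². φR_n = 0.75 × 579 × 452.39 × 3 × 1 = 589.4 kN.
Bearing (12 mm plate, F_u = 400 MPa): end bolts L_c = 36 − 27/2 = 22.5, R_n = min(1.2×22.5×12×400, 2.4×24×12×400) = 129.6 kN/bolt; interior L_c = 93 − 27 = 66, R_n = 276.48 kN/bolt. φR_n = 0.75 × (1×129.6 + 2×276.48) = 511.9 kN.
Tension yield (gross): A_g = 131×12 = 1572 mm². φR_n = 0.90 × 250 × 1572 = 353.7 kN.
Block shear: shear path 1×[36+2×93] = 1×222 mm, A_gv = 2664, A_nv = 1×(222 − 2.5×29)×12 = 1794 mm²; tension to near edge: (37 − 0.5×29)×12 = 270 mm². R_n = min(0.6×400×1794, 0.6×250×2664) + 1.0×400×270 = min(430.56, 399.6) + 108 = 507.6 kN. φR_n = 0.75 × 507.6 = 380.7 kN.
Governing: min(589.4, 511.9, 353.7, 380.7) = 353.7 kN → gross-section yield.

353.7 kN (gross-section yield governs)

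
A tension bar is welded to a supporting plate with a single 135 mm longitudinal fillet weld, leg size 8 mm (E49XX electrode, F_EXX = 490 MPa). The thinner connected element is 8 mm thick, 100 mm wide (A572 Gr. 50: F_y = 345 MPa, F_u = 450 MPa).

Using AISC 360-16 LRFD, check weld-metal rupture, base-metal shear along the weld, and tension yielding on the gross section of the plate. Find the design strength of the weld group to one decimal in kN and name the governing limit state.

168.4 kN (weld metal governs)

Weld metal: throat = 0.707×8 = 5.656 mm, L = 135 mm. φR_n = 0.75 × 0.6 × 490 × 5.656 × 135 = 168.4 kN.
Base metal shear (8 mm plate): yield φR_n = 1.0×0.6×345×8×135 = 223.6 kN; rupture φR_n = 0.75×0.6×450×8×135 = 218.7 kN; take 218.7 kN (rupture).
Tension yield (gross): A_g = 100×8 = 800 mm². φR_n = 0.90 × 345 × 800 = 248.4 kN.
Governing: min(168.4, 218.7, 248.4) = 168.4 kN → weld metal.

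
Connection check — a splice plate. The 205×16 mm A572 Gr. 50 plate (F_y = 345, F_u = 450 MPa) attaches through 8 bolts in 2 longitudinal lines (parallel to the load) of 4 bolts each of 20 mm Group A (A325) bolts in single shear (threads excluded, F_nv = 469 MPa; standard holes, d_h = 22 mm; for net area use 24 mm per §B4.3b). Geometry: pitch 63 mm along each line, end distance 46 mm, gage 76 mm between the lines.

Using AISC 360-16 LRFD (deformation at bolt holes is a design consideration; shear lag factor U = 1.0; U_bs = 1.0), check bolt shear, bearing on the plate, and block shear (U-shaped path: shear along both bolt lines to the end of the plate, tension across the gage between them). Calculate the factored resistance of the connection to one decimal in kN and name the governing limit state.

Bolt shear: A_b = π(20)²/4 = 314.16 mm². φR_n = 0.75 × 469 × 314.16 × 8 × 1 = 884.0 kN.
Bearing (16 mm plate, F_u = 450 MPa): end bolts L_c = 46 − 22/2 = 35, R_n = min(1.2×35×16×450, 2.4×20×16×450) = 302.4 kN/bolt; interior L_c = 63 − 22 = 41, R_n = 345.6 kN/bolt. φR_n = 0.75 × (2×302.4 + 6×345.6) = 2008.8 kN.
Block shear: shear path 2×[46+3×63] = 2×235 mm, A_gv = 7520, A_nv = 2×(235 − 3.5×24)×16 = 4832 mm²; tension across gage: (76 − 1×24)×16 = 832 mm². R_n = min(0.6×450×4832, 0.6×345×7520) + 1.0×450×832 = min(1304.6, 1556.6) + 374.4 = 1679 kN. φR_n = 0.75 × 1679 = 1259.3 kN.
Governing: min(884.0, 2008.8, 1259.3) = 884.0 kN → bolt shear.

884.0 kN (bolt shear governs)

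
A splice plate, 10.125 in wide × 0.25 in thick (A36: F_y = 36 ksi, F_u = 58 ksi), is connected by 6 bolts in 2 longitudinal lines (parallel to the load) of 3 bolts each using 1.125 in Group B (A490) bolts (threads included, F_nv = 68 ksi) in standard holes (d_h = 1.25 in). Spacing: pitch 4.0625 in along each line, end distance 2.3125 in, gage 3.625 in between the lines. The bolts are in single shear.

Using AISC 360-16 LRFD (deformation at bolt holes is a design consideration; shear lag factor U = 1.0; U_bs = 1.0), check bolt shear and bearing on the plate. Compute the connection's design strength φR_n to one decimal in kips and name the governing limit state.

Bolt shear: A_b = π(1.125)²/4 = 0.99402 in². φR_n = 0.75 × 68 × 0.99402 × 6 × 1 = 304.2 kips.
Bearing (0.25 in plate, F_u = 58 ksi): end bolts L_c = 2.3125 − 1.25/2 = 1.6875, R_n = min(1.2×1.6875×0.25×58, 2.4×1.125×0.25×58) = 29.363 kips/bolt; interior L_c = 4.0625 − 1.25 = 2.8125, R_n = 39.15 kips/bolt. φR_n = 0.75 × (2×29.363 + 4×39.15) = 161.5 kips.
Governing: min(304.2, 161.5) = 161.5 kips → bearing.

161.5 kips (bearing governs)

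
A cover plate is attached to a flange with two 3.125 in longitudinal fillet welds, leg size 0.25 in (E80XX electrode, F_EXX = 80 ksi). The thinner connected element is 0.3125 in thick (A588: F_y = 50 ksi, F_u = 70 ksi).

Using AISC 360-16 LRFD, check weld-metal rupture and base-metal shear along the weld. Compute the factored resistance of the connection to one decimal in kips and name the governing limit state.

39.8 kips (weld metal governs)

Weld metal: throat = 0.707×0.25 = 0.17675 in, L = 2×3.125 = 6.25 in. φR_n = 0.75 × 0.6 × 80 × 0.17675 × 6.25 = 39.8 kips.
Base metal shear (0.3125 in plate): yield φR_n = 1.0×0.6×50×0.3125×6.25 = 58.6 kips; rupture φR_n = 0.75×0.6×70×0.3125×6.25 = 61.5 kips; take 58.6 kips (yield).
Governing: min(39.8, 58.6) = 39.8 kips → weld metal.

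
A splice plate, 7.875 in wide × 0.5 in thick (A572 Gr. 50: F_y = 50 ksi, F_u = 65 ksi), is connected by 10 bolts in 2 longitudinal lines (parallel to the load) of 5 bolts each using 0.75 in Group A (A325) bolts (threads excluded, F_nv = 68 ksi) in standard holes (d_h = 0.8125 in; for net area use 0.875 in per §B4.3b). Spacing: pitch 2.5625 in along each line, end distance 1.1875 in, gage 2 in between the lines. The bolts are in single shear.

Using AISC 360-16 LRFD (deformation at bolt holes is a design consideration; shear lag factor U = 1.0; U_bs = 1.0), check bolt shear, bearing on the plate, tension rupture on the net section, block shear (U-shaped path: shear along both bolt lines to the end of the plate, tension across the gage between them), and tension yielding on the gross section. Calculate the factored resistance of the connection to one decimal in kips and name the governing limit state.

Bolt shear: A_b = π(0.75)²/4 = 0.44179 in². φR_n = 0.75 × 68 × 0.44179 × 10 × 1 = 225.3 kips.
Bearing (0.5 in plate, F_u = 65 ksi): end bolts L_c = 1.1875 − 0.8125/2 = 0.78125, R_n = min(1.2×0.78125×0.5×65, 2.4×0.75×0.5×65) = 30.469 kips/bolt; interior L_c = 2.5625 − 0.8125 = 1.75, R_n = 58.5 kips/bolt. φR_n = 0.75 × (2×30.469 + 8×58.5) = 396.7 kips.
Tension rupture (net): A_n = (7.875 − 2×0.875)×0.5 = 3.0625 in² (U = 1.0, A_e = A_n). φR_n = 0.75 × 65 × 3.0625 = 149.3 kips.
Block shear: shear path 2×[1.1875+4×2.5625] = 2×11.4375 in, A_gv = 11.438, A_nv = 2×(11.4375 − 4.5×0.875)×0.5 = 7.5 in²; tension across gage: (2 − 1×0.875)×0.5 = 0.5625 in². R_n = min(0.6×65×7.5, 0.6×50×11.438) + 1.0×65×0.5625 = min(292.5, 343.14) + 36.563 = 329.06 kips. φR_n = 0.75 × 329.06 = 246.8 kips.
Tension yield (gross): A_g = 7.875×0.5 = 3.9375 in². φR_n = 0.90 × 50 × 3.9375 = 177.2 kips.
Governing: min(225.3, 396.7, 149.3, 246.8, 177.2) = 149.3 kips → net-section rupture.

149.3 kips (net-section rupture governs)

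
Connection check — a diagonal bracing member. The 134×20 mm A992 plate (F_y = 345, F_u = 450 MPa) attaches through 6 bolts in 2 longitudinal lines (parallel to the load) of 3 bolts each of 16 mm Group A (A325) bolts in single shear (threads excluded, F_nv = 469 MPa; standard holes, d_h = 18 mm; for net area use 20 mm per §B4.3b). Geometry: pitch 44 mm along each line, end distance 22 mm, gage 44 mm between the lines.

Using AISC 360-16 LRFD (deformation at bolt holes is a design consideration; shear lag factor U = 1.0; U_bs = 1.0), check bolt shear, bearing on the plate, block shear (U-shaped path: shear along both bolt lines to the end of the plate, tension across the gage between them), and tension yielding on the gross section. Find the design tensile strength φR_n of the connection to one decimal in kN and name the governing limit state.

424.3 kN (bolt shear governs)

Bolt shear: A_b = π(16)²/4 = 201.06 mm². φR_n = 0.75 × 469 × 201.06 × 6 × 1 = 424.3 kN.
Bearing (20 mm plate, F_u = 450 MPa): end bolts L_c = 22 − 18/2 = 13, R_n = min(1.2×13×20×450, 2.4×16×20×450) = 140.4 kN/bolt; interior L_c = 44 − 18 = 26, R_n = 280.8 kN/bolt. φR_n = 0.75 × (2×140.4 + 4×280.8) = 1053.0 kN.
Block shear: shear path 2×[22+2×44] = 2×110 mm, A_gv = 4400, A_nv = 2×(110 − 2.5×20)×20 = 2400 mm²; tension across gage: (44 − 1×20)×20 = 480 mm². R_n = min(0.6×450×2400, 0.6×345×4400) + 1.0×450×480 = min(648, 910.8) + 216 = 864 kN. φR_n = 0.75 × 864 = 648.0 kN.
Tension yield (gross): A_g = 134×20 = 2680 mm². φR_n = 0.90 × 345 × 2680 = 832.1 kN.
Governing: min(424.3, 1053.0, 648.0, 832.1) = 424.3 kN → bolt shear.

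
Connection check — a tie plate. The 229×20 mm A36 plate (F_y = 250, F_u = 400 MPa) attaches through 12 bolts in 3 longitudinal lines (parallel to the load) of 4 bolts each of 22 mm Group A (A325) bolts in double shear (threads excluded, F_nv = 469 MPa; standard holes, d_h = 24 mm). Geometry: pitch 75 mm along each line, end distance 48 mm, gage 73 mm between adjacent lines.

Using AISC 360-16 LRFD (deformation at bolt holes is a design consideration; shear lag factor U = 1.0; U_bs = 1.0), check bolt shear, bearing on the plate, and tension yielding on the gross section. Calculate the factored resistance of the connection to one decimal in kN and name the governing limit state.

1030.5 kN (gross-section yield governs)

Bolt shear: A_b = π(22)²/4 = 380.13 mm². φR_n = 0.75 × 469 × 380.13 × 12 × 2 = 3209.1 kN.
Bearing (20 mm plate, F_u = 400 MPa): end bolts L_c = 48 − 24/2 = 36, R_n = min(1.2×36×20×400, 2.4×22×20×400) = 345.6 kN/bolt; interior L_c = 75 − 24 = 51, R_n = 422.4 kN/bolt. φR_n = 0.75 × (3×345.6 + 9×422.4) = 3628.8 kN.
Tension yield (gross): A_g = 229×20 = 4580 mm². φR_n = 0.90 × 250 × 4580 = 1030.5 kN.
Governing: min(3209.1, 3628.8, 1030.5) = 1030.5 kN → gross-section yield.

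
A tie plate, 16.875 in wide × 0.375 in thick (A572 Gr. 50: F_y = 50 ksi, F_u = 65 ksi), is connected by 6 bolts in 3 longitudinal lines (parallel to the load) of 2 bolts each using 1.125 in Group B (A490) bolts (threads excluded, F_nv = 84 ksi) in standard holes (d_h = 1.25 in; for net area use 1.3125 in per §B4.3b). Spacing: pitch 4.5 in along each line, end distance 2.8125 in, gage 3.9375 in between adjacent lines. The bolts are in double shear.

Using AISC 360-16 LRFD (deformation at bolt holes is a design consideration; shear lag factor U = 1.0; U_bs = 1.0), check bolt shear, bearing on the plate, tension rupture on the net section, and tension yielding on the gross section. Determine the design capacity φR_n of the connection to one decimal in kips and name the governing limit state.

236.5 kips (net-section rupture governs)

Bolt shear: A_b = π(1.125)²/4 = 0.99402 in². φR_n = 0.75 × 84 × 0.99402 × 6 × 2 = 751.5 kips.
Bearing (0.375 in plate, F_u = 65 ksi): end bolts L_c = 2.8125 − 1.25/2 = 2.1875, R_n = min(1.2×2.1875×0.375×65, 2.4×1.125×0.375×65) = 63.984 kips/bolt; interior L_c = 4.5 − 1.25 = 3.25, R_n = 65.813 kips/bolt. φR_n = 0.75 × (3×63.984 + 3×65.813) = 292.0 kips.
Tension rupture (net): A_n = (16.875 − 3×1.3125)×0.375 = 4.8516 in² (U = 1.0, A_e = A_n). φR_n = 0.75 × 65 × 4.8516 = 236.5 kips.
Tension yield (gross): A_g = 16.875×0.375 = 6.3281 in². φR_n = 0.90 × 50 × 6.3281 = 284.8 kips.
Governing: min(751.5, 292.0, 236.5, 284.8) = 236.5 kips → net-section rupture.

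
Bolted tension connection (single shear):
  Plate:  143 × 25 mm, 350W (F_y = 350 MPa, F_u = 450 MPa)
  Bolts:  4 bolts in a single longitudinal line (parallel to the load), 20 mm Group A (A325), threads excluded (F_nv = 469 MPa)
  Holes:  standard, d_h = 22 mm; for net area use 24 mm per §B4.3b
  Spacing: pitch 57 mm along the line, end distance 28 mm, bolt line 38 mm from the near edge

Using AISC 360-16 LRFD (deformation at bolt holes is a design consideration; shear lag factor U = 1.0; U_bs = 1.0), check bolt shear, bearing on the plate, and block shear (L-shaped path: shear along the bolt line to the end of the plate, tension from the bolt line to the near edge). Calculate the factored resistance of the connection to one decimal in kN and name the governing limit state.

442.0 kN (bolt shear governs)

Bolt shear: A_b = π(20)²/4 = 314.16 mm². φR_n = 0.75 × 469 × 314.16 × 4 × 1 = 442.0 kN.
Bearing (25 mm plate, F_u = 450 MPa): end bolts L_c = 28 − 22/2 = 17, R_n = min(1.2×17×25×450, 2.4×20×25×450) = 229.5 kN/bolt; interior L_c = 57 − 22 = 35, R_n = 472.5 kN/bolt. φR_n = 0.75 × (1×229.5 + 3×472.5) = 1235.3 kN.
Block shear: shear path 1×[28+3×57] = 1×199 mm, A_gv = 4975, A_nv = 1×(199 − 3.5×24)×25 = 2875 mm²; tension to near edge: (38 − 0.5×24)×25 = 650 mm². R_n = min(0.6×450×2875, 0.6×350×4975) + 1.0×450×650 = min(776.25, 1044.8) + 292.5 = 1068.8 kN. φR_n = 0.75 × 1068.8 = 801.6 kN.
Governing: min(442.0, 1235.3, 801.6) = 442.0 kN → bolt shear.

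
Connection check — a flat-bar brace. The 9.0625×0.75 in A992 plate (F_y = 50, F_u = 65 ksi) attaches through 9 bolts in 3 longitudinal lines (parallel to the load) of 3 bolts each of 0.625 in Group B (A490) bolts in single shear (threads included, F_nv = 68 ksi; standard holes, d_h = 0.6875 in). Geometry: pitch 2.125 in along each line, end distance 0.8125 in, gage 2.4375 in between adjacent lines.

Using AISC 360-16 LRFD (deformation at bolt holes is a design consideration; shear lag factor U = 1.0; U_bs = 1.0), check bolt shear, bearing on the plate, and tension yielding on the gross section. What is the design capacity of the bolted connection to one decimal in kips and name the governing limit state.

Bolt shear: A_b = π(0.625)²/4 = 0.3068 in². φR_n = 0.75 × 68 × 0.3068 × 9 × 1 = 140.8 kips.
Bearing (0.75 in plate, F_u = 65 ksi): end bolts L_c = 0.8125 − 0.6875/2 = 0.46875, R_n = min(1.2×0.46875×0.75×65, 2.4×0.625×0.75×65) = 27.422 kips/bolt; interior L_c = 2.125 − 0.6875 = 1.4375, R_n = 73.125 kips/bolt. φR_n = 0.75 × (3×27.422 + 6×73.125) = 390.8 kips.
Tension yield (gross): A_g = 9.0625×0.75 = 6.7969 in². φR_n = 0.90 × 50 × 6.7969 = 305.9 kips.
Governing: min(140.8, 390.8, 305.9) = 140.8 kips → bolt shear.

140.8 kips (bolt shear governs)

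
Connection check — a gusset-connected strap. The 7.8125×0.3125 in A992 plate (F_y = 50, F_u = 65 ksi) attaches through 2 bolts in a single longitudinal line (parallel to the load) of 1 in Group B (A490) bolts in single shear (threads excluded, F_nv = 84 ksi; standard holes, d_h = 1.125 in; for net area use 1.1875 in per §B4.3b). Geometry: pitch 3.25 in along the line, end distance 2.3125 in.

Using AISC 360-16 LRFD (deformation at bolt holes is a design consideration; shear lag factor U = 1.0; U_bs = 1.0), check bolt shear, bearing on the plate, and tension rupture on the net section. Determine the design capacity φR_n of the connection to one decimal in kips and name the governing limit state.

Bolt shear: A_b = π(1)²/4 = 0.7854 in². φR_n = 0.75 × 84 × 0.7854 × 2 × 1 = 99.0 kips.
Bearing (0.3125 in plate, F_u = 65 ksi): end bolts L_c = 2.3125 − 1.125/2 = 1.75, R_n = min(1.2×1.75×0.3125×65, 2.4×1×0.3125×65) = 42.656 kips/bolt; interior L_c = 3.25 − 1.125 = 2.125, R_n = 48.75 kips/bolt. φR_n = 0.75 × (1×42.656 + 1×48.75) = 68.6 kips.
Tension rupture (net): A_n = (7.8125 − 1×1.1875)×0.3125 = 2.0703 in² (U = 1.0, A_e = A_n). φR_n = 0.75 × 65 × 2.0703 = 100.9 kips.
Governing: min(99.0, 68.6, 100.9) = 68.6 kips → bearing.

68.6 kips (bearing governs)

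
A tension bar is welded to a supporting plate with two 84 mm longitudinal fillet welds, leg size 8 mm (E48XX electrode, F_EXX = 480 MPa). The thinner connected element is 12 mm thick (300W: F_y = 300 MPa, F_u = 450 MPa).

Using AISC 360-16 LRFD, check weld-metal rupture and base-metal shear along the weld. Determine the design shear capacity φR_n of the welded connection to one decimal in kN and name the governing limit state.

Weld metal: throat = 0.707×8 = 5.656 mm, L = 2×84 = 168 mm. φR_n = 0.75 × 0.6 × 480 × 5.656 × 168 = 205.2 kN.
Base metal shear (12 mm plate): yield φR_n = 1.0×0.6×300×12×168 = 362.9 kN; rupture φR_n = 0.75×0.6×450×12×168 = 408.2 kN; take 362.9 kN (yield).
Governing: min(205.2, 362.9) = 205.2 kN → weld metal.

205.2 kN (weld metal governs)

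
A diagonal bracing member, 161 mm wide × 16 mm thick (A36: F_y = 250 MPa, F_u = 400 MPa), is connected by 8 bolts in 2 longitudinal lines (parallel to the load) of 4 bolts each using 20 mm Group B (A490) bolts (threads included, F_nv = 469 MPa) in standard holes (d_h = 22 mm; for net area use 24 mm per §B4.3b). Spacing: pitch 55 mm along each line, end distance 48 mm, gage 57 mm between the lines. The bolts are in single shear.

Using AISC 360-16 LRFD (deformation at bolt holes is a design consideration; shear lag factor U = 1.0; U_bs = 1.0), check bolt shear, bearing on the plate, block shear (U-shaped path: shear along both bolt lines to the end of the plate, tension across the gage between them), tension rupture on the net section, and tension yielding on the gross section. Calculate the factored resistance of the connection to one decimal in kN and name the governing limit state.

Bolt shear: A_b = π(20)²/4 = 314.16 mm². φR_n = 0.75 × 469 × 314.16 × 8 × 1 = 884.0 kN.
Bearing (16 mm plate, F_u = 400 MPa): end bolts L_c = 48 − 22/2 = 37, R_n = min(1.2×37×16×400, 2.4×20×16×400) = 284.16 kN/bolt; interior L_c = 55 − 22 = 33, R_n = 253.44 kN/bolt. φR_n = 0.75 × (2×284.16 + 6×253.44) = 1566.7 kN.
Block shear: shear path 2×[48+3×55] = 2×213 mm, A_gv = 6816, A_nv = 2×(213 − 3.5×24)×16 = 4128 mm²; tension across gage: (57 − 1×24)×16 = 528 mm². R_n = min(0.6×400×4128, 0.6×250×6816) + 1.0×400×528 = min(990.72, 1022.4) + 211.2 = 1201.9 kN. φR_n = 0.75 × 1201.9 = 901.4 kN.
Tension rupture (net): A_n = (161 − 2×24)×16 = 1808 mm² (U = 1.0, A_e = A_n). φR_n = 0.75 × 400 × 1808 = 542.4 kN.
Tension yield (gross): A_g = 161×16 = 2576 mm². φR_n = 0.90 × 250 × 2576 = 579.6 kN.
Governing: min(884.0, 1566.7, 901.4, 542.4, 579.6) = 542.4 kN → net-section rupture.

542.4 kN (net-section rupture governs)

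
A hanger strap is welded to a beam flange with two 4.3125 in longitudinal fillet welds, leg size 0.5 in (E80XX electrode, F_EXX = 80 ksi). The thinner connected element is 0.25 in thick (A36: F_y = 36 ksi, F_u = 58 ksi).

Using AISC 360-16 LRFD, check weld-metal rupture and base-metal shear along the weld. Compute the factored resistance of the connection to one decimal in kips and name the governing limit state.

46.6 kips (base-metal shear governs)

Weld metal: throat = 0.707×0.5 = 0.3535 in, L = 2×4.3125 = 8.625 in. φR_n = 0.75 × 0.6 × 80 × 0.3535 × 8.625 = 109.8 kips.
Base metal shear (0.25 in plate): yield φR_n = 1.0×0.6×36×0.25×8.625 = 46.6 kips; rupture φR_n = 0.75×0.6×58×0.25×8.625 = 56.3 kips; take 46.6 kips (yield).
Governing: min(109.8, 46.6) = 46.6 kips → base-metal shear.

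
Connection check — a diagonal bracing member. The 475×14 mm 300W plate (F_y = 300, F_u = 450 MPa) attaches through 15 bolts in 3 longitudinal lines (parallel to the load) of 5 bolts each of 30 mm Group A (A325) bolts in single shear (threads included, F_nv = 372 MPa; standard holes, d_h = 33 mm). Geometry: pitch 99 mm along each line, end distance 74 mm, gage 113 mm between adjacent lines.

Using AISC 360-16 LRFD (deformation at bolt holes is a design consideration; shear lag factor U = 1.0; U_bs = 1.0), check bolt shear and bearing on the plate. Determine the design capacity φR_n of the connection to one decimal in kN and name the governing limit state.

2958.2 kN (bolt shear governs)

Bolt shear: A_b = π(30)²/4 = 706.86 mm². φR_n = 0.75 × 372 × 706.86 × 15 × 1 = 2958.2 kN.
Bearing (14 mm plate, F_u = 450 MPa): end bolts L_c = 74 − 33/2 = 57.5, R_n = min(1.2×57.5×14×450, 2.4×30×14×450) = 434.7 kN/bolt; interior L_c = 99 − 33 = 66, R_n = 453.6 kN/bolt. φR_n = 0.75 × (3×434.7 + 12×453.6) = 5060.5 kN.
Governing: min(2958.2, 5060.5) = 2958.2 kN → bolt shear.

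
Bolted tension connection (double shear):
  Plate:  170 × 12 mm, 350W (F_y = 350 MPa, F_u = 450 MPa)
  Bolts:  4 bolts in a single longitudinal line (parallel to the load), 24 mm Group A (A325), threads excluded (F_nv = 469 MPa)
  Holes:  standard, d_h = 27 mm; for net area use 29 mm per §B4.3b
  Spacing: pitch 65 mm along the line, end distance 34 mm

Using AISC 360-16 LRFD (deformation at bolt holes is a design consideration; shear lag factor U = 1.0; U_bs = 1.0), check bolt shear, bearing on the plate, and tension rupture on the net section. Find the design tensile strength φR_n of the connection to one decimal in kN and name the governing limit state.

571.1 kN (net-section rupture governs)

Bolt shear: A_b = π(24)²/4 = 452.39 mm². φR_n = 0.75 × 469 × 452.39 × 4 × 2 = 1273.0 kN.
Bearing (12 mm plate, F_u = 450 MPa): end bolts L_c = 34 − 27/2 = 20.5, R_n = min(1.2×20.5×12×450, 2.4×24×12×450) = 132.84 kN/bolt; interior L_c = 65 − 27 = 38, R_n = 246.24 kN/bolt. φR_n = 0.75 × (1×132.84 + 3×246.24) = 653.7 kN.
Tension rupture (net): A_n = (170 − 1×29)×12 = 1692 mm² (U = 1.0, A_e = A_n). φR_n = 0.75 × 450 × 1692 = 571.1 kN.
Governing: min(1273.0, 653.7, 571.1) = 571.1 kN → net-section rupture.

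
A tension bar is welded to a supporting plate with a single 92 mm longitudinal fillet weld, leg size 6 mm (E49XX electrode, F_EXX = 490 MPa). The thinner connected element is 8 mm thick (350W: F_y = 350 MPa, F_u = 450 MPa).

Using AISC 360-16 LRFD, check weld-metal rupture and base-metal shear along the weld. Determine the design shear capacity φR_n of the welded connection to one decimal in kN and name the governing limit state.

86.1 kN (weld metal governs)

Weld metal: throat = 0.707×6 = 4.242 mm, L = 92 mm. φR_n = 0.75 × 0.6 × 490 × 4.242 × 92 = 86.1 kN.
Base metal shear (8 mm plate): yield φR_n = 1.0×0.6×350×8×92 = 154.6 kN; rupture φR_n = 0.75×0.6×450×8×92 = 149.0 kN; take 149.0 kN (rupture).
Governing: min(86.1, 149.0) = 86.1 kN → weld metal.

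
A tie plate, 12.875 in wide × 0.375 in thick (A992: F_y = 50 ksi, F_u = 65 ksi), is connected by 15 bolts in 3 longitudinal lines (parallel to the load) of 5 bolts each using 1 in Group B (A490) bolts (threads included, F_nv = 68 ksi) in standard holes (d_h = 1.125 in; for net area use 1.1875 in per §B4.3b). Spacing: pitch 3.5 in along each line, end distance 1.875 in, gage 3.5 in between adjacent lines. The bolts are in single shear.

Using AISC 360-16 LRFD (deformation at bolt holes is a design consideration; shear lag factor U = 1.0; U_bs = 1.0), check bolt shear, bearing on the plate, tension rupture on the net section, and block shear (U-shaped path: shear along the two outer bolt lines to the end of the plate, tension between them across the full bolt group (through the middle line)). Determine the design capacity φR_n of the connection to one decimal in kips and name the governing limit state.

Bolt shear: A_b = π(1)²/4 = 0.7854 in². φR_n = 0.75 × 68 × 0.7854 × 15 × 1 = 600.8 kips.
Bearing (0.375 in plate, F_u = 65 ksi): end bolts L_c = 1.875 − 1.125/2 = 1.3125, R_n = min(1.2×1.3125×0.375×65, 2.4×1×0.375×65) = 38.391 kips/bolt; interior L_c = 3.5 − 1.125 = 2.375, R_n = 58.5 kips/bolt. φR_n = 0.75 × (3×38.391 + 12×58.5) = 612.9 kips.
Tension rupture (net): A_n = (12.875 − 3×1.1875)×0.375 = 3.4922 in² (U = 1.0, A_e = A_n). φR_n = 0.75 × 65 × 3.4922 = 170.2 kips.
Block shear: shear path 2×[1.875+4×3.5] = 2×15.875 in, A_gv = 11.906, A_nv = 2×(15.875 − 4.5×1.1875)×0.375 = 7.8984 in²; tension across gage: (7 − 2×1.1875)×0.375 = 1.7344 in². R_n = min(0.6×65×7.8984, 0.6×50×11.906) + 1.0×65×1.7344 = min(308.04, 357.18) + 112.74 = 420.78 kips. φR_n = 0.75 × 420.78 = 315.6 kips.
Governing: min(600.8, 612.9, 170.2, 315.6) = 170.2 kips → net-section rupture.

170.2 kips (net-section rupture governs)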